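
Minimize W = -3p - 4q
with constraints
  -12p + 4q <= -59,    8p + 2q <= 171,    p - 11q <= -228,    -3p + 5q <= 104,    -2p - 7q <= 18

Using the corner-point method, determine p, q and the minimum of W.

At the optimal vertex, -12p + 4q = -59 and 8p + 2q = 171.
Solving simultaneously gives p = 401/28, q = 395/14.

p = 401/28, q = 395/14, minimum W = -4363/28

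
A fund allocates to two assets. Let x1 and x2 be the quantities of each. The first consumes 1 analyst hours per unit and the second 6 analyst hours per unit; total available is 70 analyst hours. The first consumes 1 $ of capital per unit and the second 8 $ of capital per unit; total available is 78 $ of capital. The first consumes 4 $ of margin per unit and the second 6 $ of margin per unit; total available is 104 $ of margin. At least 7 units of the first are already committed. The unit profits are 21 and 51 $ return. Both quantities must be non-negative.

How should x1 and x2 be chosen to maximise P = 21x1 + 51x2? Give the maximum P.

x1 = 14, x2 = 8, maximum P = 702

Corner points and P = 21x1 + 51x2:
  (26, 0) → P = 546
  (7, 0) → P = 147
  (14, 8) → P = 702
  (7, 71/8) → P = 4797/8

At the optimal vertex, x1 + 8x2 = 78 and 4x1 + 6x2 = 104.
Solving simultaneously gives x1 = 14, x2 = 8.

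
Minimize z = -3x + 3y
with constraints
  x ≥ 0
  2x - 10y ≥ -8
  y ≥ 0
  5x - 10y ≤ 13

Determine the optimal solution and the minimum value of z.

x = 7, y = 11/5, minimum z = -72/5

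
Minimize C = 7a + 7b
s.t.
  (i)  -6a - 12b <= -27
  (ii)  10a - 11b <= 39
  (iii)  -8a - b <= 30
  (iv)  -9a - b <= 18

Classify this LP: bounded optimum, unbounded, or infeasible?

Corner points and C = 7a + 7b:
  (255/62, 6/31) → C = 1869/62
  (-81/34, 117/34) → C = 126/17
The feasible region has finitely many vertices and no improving ray; the minimum is 126/17 at (-81/34, 117/34).

bounded optimum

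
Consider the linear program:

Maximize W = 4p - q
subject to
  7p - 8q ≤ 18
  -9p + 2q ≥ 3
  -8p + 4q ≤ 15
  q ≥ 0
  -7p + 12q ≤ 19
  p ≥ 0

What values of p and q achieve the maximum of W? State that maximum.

The binding constraints are -9p + 2q = 3 and p = 0.
Solving simultaneously gives p = 0, q = 3/2.

p = 0, q = 3/2, maximum W = -3/2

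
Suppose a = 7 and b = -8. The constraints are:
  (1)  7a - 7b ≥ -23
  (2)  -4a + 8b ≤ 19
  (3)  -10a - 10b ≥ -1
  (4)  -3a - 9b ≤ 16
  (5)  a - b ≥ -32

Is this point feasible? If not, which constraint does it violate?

Constraint (4): -3a - 9b = 51, which is not ≤ 16. All other constraints are satisfied.

not feasible — violates (4)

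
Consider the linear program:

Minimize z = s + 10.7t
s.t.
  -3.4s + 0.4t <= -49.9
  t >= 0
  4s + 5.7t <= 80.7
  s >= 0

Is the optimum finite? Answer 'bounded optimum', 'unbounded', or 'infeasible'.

Feasible corners and z = s + 10.7t:
  (499/34, 0) → z = 499/34
  (31671/2098, 3739/1049) → z = 279214/5245
  (20.175, 0) → z = 20.175
The feasible region has finitely many vertices and no improving ray; the minimum is 499/34 at (499/34, 0).

bounded optimum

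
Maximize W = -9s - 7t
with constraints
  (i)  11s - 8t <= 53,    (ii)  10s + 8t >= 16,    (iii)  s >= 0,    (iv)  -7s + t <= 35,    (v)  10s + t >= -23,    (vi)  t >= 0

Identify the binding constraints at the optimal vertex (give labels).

(ii) and (iii)

Corner points and W = -9s - 7t:
  (53/11, 0) → W = -477/11
  (0, 2) → W = -14
  (8/5, 0) → W = -72/5
  (0, 35) → W = -245
The feasible region is unbounded (it extends along (1, 7), (8, 11)), but W strictly decreases along every unbounded feasible direction, so there is no improving ray and the maximum is attained at a vertex.

The maximum is at (0, 2). Substituting into each constraint, equality holds for (ii) and (iii); the remaining constraints have slack.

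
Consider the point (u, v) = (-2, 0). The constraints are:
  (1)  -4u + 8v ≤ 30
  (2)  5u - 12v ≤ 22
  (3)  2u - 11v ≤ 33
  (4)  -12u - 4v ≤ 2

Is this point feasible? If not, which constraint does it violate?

not feasible — violates (4)

Constraint (4): -12u - 4v = 24, which is not ≤ 2. All other constraints are satisfied.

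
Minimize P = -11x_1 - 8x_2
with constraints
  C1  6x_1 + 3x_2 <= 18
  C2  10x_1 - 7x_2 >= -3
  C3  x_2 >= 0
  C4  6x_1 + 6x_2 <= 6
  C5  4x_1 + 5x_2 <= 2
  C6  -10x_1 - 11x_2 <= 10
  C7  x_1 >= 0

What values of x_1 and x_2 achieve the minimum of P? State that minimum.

Vertices and P = -11x_1 - 8x_2:
  (1/2, 0) → P = -11/2
  (0, 0) → P = 0
  (0, 2/5) → P = -16/5

The binding constraints are x_2 = 0 and 4x_1 + 5x_2 = 2.
Solving simultaneously gives x_1 = 1/2, x_2 = 0.

x_1 = 1/2, x_2 = 0, minimum P = -11/2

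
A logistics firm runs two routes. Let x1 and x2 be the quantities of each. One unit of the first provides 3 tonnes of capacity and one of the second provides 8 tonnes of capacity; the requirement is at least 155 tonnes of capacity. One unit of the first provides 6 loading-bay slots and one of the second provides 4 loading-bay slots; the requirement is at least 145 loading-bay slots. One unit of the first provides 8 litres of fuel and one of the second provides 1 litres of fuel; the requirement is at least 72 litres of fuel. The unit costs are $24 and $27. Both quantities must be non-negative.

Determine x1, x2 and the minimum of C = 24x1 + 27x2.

The feasible region is unbounded (it extends along (0, 1), (1, 0)), but C strictly increases along every unbounded feasible direction, so there is no improving ray and the minimum is attained at a vertex.

x1 = 15, x2 = 55/4, minimum C = 2925/4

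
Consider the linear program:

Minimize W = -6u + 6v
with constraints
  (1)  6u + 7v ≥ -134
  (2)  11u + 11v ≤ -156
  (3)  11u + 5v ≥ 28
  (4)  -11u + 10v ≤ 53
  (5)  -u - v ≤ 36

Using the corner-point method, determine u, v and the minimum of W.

The optimum lies where 6u + 7v = -134 and 11u + 11v = -156.
Solving simultaneously gives u = 382/11, v = -538/11.

u = 382/11, v = -538/11, minimum W = -5520/11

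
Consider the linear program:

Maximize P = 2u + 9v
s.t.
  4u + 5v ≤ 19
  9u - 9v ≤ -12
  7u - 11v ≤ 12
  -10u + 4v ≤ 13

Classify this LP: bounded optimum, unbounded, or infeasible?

bounded optimum

Vertices and P = 2u + 9v:
  (37/27, 73/27) → P = 731/27
  (1/6, 11/3) → P = 100/3
  (-23/18, 1/18) → P = -37/18
The feasible region has finitely many vertices and no improving ray; the maximum is 100/3 at (1/6, 11/3).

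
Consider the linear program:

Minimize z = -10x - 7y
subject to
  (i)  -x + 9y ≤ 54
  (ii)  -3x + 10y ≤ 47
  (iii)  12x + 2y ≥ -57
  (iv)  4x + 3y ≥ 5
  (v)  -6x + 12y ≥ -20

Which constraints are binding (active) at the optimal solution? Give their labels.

Feasible corners and z = -10x - 7y:
  (117/17, 115/17) → z = -1975/17
  (138/7, 172/21) → z = -5344/21
  (-13/7, 29/7) → z = -73/7
  (20/11, -25/33) → z = -425/33

The minimum is at (138/7, 172/21). Substituting into each constraint, equality holds for (i) and (v); the remaining constraints have slack.

(i) and (v)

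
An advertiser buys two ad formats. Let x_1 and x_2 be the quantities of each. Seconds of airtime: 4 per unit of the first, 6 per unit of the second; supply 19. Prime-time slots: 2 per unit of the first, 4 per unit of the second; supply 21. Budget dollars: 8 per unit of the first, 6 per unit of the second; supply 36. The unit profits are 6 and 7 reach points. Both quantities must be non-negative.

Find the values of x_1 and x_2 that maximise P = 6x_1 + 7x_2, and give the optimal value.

x_1 = 17/4, x_2 = 1/3, maximum P = 167/6

Extreme points and P = 6x_1 + 7x_2:
  (0, 0) → P = 0
  (0, 19/6) → P = 133/6
  (9/2, 0) → P = 27
  (17/4, 1/3) → P = 167/6

The binding constraints are 4x_1 + 6x_2 = 19 and 8x_1 + 6x_2 = 36.
Solving simultaneously gives x_1 = 17/4, x_2 = 1/3.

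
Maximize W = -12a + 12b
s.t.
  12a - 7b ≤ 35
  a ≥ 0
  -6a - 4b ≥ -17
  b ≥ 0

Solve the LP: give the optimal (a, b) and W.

Extreme points and W = -12a + 12b:
  (0, 17/4) → W = 51
  (0, 0) → W = 0
  (17/6, 0) → W = -34

a = 0, b = 17/4, maximum W = 51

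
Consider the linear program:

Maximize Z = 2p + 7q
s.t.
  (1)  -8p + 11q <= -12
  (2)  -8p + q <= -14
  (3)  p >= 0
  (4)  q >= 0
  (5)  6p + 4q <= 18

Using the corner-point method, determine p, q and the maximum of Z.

Corner points and Z = 2p + 7q:
  (71/40, 1/5) → Z = 99/20
  (123/49, 36/49) → Z = 498/49
  (7/4, 0) → Z = 7/2
  (3, 0) → Z = 6

At the optimal vertex, -8p + 11q = -12 and 6p + 4q = 18.
Solving simultaneously gives p = 123/49, q = 36/49.

p = 123/49, q = 36/49, maximum Z = 498/49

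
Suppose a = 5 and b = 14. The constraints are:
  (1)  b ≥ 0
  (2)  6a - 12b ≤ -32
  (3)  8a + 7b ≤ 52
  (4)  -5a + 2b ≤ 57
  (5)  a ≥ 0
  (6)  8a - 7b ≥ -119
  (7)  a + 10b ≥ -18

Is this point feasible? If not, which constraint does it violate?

not feasible — violates (3)

Constraint (3): 8a + 7b = 138, which is not ≤ 52. All other constraints are satisfied.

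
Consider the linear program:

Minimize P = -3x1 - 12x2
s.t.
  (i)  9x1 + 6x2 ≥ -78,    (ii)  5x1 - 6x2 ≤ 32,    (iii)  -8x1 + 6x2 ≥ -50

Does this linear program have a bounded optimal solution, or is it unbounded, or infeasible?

unbounded

From the feasible point (-23/7, -113/14), moving in the direction (6, 8) keeps every constraint satisfied while P decreases without bound.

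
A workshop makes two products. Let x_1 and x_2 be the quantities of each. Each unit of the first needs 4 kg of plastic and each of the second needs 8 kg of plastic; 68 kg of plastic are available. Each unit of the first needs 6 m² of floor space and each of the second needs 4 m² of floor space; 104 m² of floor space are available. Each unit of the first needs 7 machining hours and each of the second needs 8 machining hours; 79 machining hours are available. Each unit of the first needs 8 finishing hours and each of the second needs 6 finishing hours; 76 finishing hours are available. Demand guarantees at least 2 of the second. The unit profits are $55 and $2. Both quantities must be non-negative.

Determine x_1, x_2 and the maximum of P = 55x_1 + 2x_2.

At the optimal vertex, 8x_1 + 6x_2 = 76 and x_2 = 2.
Solving simultaneously gives x_1 = 8, x_2 = 2.

x_1 = 8, x_2 = 2, maximum P = 444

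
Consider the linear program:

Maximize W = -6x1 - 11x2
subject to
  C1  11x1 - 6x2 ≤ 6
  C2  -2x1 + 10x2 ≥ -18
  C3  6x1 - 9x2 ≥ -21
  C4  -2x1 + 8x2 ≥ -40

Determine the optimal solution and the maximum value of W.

x1 = -62/7, x2 = -25/7, maximum W = 647/7

Vertices and W = -6x1 - 11x2:
  (-24/49, -93/49) → W = 1167/49
  (20/7, 89/21) → W = -1339/21
  (-62/7, -25/7) → W = 647/7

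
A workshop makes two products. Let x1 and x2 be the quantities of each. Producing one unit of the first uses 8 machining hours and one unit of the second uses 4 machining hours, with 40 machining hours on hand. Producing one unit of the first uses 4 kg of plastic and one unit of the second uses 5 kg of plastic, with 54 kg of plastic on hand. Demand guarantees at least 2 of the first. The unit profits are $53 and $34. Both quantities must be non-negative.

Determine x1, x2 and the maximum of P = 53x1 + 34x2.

The optimum lies where 8x1 + 4x2 = 40 and x1 = 2.
Solving simultaneously gives x1 = 2, x2 = 6.

x1 = 2, x2 = 6, maximum P = 310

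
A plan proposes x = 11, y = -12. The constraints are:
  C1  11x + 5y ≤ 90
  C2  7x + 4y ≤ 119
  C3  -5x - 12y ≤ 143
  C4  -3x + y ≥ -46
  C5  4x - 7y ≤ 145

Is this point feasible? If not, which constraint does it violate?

C1: 61 ≤ 90 ✓
C2: 29 ≤ 119 ✓
C3: 89 ≤ 143 ✓
C4: -45 ≥ -46 ✓
C5: 128 ≤ 145 ✓

feasible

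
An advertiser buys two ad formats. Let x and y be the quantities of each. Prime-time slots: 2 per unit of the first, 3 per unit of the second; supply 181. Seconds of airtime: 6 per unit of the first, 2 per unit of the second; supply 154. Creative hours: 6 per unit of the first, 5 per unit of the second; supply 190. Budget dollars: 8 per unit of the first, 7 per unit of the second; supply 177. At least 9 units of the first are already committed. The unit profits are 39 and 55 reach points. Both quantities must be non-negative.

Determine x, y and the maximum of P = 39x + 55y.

x = 9, y = 15, maximum P = 1176

Feasible corners and P = 39x + 55y:
  (177/8, 0) → P = 6903/8
  (9, 0) → P = 351
  (9, 15) → P = 1176

At the optimal vertex, 8x + 7y = 177 and x = 9.
Solving simultaneously gives x = 9, y = 15.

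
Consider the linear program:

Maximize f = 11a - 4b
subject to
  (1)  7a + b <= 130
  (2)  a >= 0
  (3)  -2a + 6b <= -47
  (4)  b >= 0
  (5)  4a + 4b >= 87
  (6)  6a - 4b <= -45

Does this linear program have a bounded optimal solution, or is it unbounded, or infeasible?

infeasible

The boundaries 7a + b = 130 and a = 0 meet at (0, 130), but that point violates -2a + 6b ≤ -47. Every candidate vertex is excluded by some other constraint, so the feasible region is empty.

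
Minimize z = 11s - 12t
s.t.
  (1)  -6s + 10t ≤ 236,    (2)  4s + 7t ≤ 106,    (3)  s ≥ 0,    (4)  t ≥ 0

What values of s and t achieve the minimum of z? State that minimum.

s = 0, t = 106/7, minimum z = -1272/7

Vertices and z = 11s - 12t:
  (0, 106/7) → z = -1272/7
  (53/2, 0) → z = 583/2
  (0, 0) → z = 0

The optimum lies where 4s + 7t = 106 and s = 0.
Solving simultaneously gives s = 0, t = 106/7.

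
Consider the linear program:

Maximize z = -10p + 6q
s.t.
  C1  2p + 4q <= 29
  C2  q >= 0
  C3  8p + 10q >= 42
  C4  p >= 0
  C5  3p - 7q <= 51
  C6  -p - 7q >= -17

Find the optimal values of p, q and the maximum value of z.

Vertices and z = -10p + 6q:
  (29/2, 0) → z = -145
  (27/2, 1/2) → z = -132
  (21/4, 0) → z = -105/2
  (62/23, 47/23) → z = -338/23

At the optimal vertex, 8p + 10q = 42 and -p - 7q = -17.
Solving simultaneously gives p = 62/23, q = 47/23.

p = 62/23, q = 47/23, maximum z = -338/23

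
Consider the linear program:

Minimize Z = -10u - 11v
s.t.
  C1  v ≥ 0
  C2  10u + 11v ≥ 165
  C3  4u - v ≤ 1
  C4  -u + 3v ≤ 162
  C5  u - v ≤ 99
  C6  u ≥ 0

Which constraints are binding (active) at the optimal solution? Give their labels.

Vertices and Z = -10u - 11v:
  (88/27, 325/27) → Z = -165
  (0, 15) → Z = -165
  (15, 59) → Z = -799
  (0, 54) → Z = -594

The minimum is at (15, 59). Substituting into each constraint, equality holds for C3 and C4; the remaining constraints have slack.

C3 and C4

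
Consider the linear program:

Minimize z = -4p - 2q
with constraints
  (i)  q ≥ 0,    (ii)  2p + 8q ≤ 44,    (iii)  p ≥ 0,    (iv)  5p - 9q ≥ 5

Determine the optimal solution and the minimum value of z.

p = 22, q = 0, minimum z = -88

Corner points and z = -4p - 2q:
  (22, 0) → z = -88
  (1, 0) → z = -4
  (218/29, 105/29) → z = -1082/29

The binding constraints are q = 0 and 2p + 8q = 44.
Solving simultaneously gives p = 22, q = 0.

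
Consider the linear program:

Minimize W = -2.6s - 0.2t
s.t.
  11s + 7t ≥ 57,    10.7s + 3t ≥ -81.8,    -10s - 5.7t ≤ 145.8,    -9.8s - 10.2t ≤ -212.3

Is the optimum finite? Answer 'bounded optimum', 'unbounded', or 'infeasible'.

From the feasible point (-24521/1329, 307325/7974), moving in the direction (10.2, -9.8) keeps every constraint satisfied while W decreases without bound.

unbounded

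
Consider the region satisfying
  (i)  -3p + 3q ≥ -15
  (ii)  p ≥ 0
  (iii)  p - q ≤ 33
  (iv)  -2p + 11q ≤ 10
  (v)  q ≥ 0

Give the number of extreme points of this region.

4

The feasible vertices (each the meet of two boundaries and inside every other half-plane) are:
  (65/9, 20/9)
  (5, 0)
  (0, 10/11)
  (0, 0)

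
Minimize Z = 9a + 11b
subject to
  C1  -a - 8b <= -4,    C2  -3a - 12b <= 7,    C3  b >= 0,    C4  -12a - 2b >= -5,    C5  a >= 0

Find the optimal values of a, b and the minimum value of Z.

Extreme points and Z = 9a + 11b:
  (16/47, 43/94) → Z = 761/94
  (0, 1/2) → Z = 11/2
  (0, 5/2) → Z = 55/2

The binding constraints are -a - 8b = -4 and a = 0.
Solving simultaneously gives a = 0, b = 1/2.

a = 0, b = 1/2, minimum Z = 11/2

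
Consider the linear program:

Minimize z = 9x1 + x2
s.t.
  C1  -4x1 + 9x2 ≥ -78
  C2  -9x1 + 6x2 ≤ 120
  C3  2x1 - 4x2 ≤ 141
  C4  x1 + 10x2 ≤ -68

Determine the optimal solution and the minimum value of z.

x1 = -516/19, x2 = -394/19, minimum z = -5038/19

Feasible corners and z = 9x1 + x2:
  (-516/19, -394/19) → z = -5038/19
  (24/7, -50/7) → z = 166/7
  (-67/4, -41/8) → z = -1247/8

At the optimal vertex, -4x1 + 9x2 = -78 and -9x1 + 6x2 = 120.
Solving simultaneously gives x1 = -516/19, x2 = -394/19.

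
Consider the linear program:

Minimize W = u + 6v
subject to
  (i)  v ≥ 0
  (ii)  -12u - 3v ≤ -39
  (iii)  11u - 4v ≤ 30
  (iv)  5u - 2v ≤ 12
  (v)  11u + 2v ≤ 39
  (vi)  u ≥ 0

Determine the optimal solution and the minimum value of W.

Extreme points and W = u + 6v:
  (38/13, 17/13) → W = 140/13
  (0, 13) → W = 78
  (51/16, 63/32) → W = 15
  (0, 39/2) → W = 117

u = 38/13, v = 17/13, minimum W = 140/13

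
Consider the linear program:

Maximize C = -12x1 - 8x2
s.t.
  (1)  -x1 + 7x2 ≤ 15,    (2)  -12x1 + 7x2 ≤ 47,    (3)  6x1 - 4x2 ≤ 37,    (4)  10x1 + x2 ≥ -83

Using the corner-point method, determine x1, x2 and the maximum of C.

Feasible corners and C = -12x1 - 8x2:
  (-32/11, 19/11) → C = 232/11
  (319/38, 127/38) → C = -2422/19
  (-314/41, -263/41) → C = 5872/41
  (-295/46, -434/23) → C = 5242/23

The binding constraints are 6x1 - 4x2 = 37 and 10x1 + x2 = -83.
Solving simultaneously gives x1 = -295/46, x2 = -434/23.

x1 = -295/46, x2 = -434/23, maximum C = 5242/23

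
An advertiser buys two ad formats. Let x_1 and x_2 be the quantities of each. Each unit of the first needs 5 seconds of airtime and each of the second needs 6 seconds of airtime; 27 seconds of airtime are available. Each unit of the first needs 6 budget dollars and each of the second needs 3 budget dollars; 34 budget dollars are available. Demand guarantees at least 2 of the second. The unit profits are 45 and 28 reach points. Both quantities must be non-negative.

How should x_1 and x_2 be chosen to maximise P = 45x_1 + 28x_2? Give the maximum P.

Corner points and P = 45x_1 + 28x_2:
  (0, 9/2) → P = 126
  (0, 2) → P = 56
  (3, 2) → P = 191

The optimum lies where 5x_1 + 6x_2 = 27 and x_2 = 2.
Solving simultaneously gives x_1 = 3, x_2 = 2.

x_1 = 3, x_2 = 2, maximum P = 191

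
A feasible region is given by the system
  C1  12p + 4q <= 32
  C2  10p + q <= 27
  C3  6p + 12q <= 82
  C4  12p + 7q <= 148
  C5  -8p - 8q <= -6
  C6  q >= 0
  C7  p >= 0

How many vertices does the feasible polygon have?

The feasible vertices (each the meet of two boundaries and inside every other half-plane) are:
  (7/15, 33/5)
  (8/3, 0)
  (0, 41/6)
  (3/4, 0)
  (0, 3/4)

5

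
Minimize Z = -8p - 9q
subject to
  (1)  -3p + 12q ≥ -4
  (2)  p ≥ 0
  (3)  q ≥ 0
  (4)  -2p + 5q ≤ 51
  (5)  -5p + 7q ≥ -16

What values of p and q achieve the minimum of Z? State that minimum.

p = 437/11, q = 287/11, minimum Z = -6079/11

Extreme points and Z = -8p - 9q:
  (4/3, 0) → Z = -32/3
  (164/39, 28/39) → Z = -1564/39
  (0, 0) → Z = 0
  (0, 51/5) → Z = -459/5
  (437/11, 287/11) → Z = -6079/11

The optimum lies where -2p + 5q = 51 and -5p + 7q = -16.
Solving simultaneously gives p = 437/11, q = 287/11.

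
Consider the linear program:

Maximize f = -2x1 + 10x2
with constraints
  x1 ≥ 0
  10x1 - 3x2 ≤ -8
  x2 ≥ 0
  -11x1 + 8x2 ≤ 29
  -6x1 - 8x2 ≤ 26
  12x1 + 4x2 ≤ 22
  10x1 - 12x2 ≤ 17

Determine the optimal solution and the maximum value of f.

Vertices and f = -2x1 + 10x2:
  (0, 8/3) → f = 80/3
  (0, 29/8) → f = 145/4
  (17/38, 79/19) → f = 773/19
  (3/7, 59/14) → f = 289/7

The binding constraints are -11x1 + 8x2 = 29 and 12x1 + 4x2 = 22.
Solving simultaneously gives x1 = 3/7, x2 = 59/14.

x1 = 3/7, x2 = 59/14, maximum f = 289/7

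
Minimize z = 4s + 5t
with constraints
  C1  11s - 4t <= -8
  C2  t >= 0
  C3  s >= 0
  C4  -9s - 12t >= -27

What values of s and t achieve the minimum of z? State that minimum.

s = 0, t = 2, minimum z = 10

Vertices and z = 4s + 5t:
  (0, 2) → z = 10
  (1/14, 123/56) → z = 631/56
  (0, 9/4) → z = 45/4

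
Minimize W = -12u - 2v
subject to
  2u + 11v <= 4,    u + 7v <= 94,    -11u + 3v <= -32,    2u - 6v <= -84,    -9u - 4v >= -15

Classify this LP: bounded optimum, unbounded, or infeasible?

The boundaries 2u + 11v = 4 and u + 7v = 94 meet at (-1006/3, 184/3), but that point violates -11u + 3v ≤ -32. Every candidate vertex is excluded by some other constraint, so the feasible region is empty.

infeasible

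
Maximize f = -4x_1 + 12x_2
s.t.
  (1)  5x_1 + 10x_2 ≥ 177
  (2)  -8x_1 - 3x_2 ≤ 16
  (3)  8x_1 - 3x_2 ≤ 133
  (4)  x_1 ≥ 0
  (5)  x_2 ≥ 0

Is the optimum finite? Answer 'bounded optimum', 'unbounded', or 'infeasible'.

From the feasible point (1861/95, 751/95), moving in the direction (0, 1) keeps every constraint satisfied while f increases without bound.

unbounded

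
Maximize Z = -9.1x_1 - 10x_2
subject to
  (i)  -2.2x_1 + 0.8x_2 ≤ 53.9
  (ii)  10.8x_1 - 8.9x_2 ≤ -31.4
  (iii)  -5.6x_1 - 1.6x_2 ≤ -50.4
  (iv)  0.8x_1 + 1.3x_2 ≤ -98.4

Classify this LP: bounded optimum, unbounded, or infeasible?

The boundaries -2.2x_1 + 0.8x_2 = 53.9 and -5.6x_1 - 1.6x_2 = -50.4 meet at (-5.74, 51.59), but that point violates 0.8x_1 + 1.3x_2 ≤ -98.4. Every candidate vertex is excluded by some other constraint, so the feasible region is empty.

infeasible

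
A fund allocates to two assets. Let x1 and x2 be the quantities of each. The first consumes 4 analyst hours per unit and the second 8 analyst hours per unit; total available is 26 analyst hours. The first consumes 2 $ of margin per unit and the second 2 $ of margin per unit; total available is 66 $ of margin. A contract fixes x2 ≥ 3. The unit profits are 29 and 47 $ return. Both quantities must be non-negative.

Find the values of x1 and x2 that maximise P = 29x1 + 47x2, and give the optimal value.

Vertices and P = 29x1 + 47x2:
  (0, 13/4) → P = 611/4
  (0, 3) → P = 141
  (1/2, 3) → P = 311/2

The binding constraints are 4x1 + 8x2 = 26 and x2 = 3.
Solving simultaneously gives x1 = 1/2, x2 = 3.

x1 = 1/2, x2 = 3, maximum P = 311/2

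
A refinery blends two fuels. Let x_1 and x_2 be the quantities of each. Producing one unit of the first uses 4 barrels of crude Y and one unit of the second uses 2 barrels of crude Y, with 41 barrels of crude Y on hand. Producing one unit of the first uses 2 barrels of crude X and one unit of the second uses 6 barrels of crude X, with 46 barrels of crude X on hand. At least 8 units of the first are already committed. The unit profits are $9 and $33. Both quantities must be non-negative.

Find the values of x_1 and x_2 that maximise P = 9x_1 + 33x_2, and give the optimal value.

x_1 = 8, x_2 = 9/2, maximum P = 441/2

At the optimal vertex, 4x_1 + 2x_2 = 41 and x_1 = 8.
Solving simultaneously gives x_1 = 8, x_2 = 9/2.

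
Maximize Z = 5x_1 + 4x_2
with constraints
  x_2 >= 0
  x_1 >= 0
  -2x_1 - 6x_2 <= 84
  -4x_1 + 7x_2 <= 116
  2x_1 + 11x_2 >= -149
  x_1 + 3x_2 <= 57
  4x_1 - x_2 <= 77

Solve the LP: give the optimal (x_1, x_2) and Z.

Extreme points and Z = 5x_1 + 4x_2:
  (0, 0) → Z = 0
  (77/4, 0) → Z = 385/4
  (0, 116/7) → Z = 464/7
  (51/19, 344/19) → Z = 1631/19
  (288/13, 151/13) → Z = 2044/13

The optimum lies where x_1 + 3x_2 = 57 and 4x_1 - x_2 = 77.
Solving simultaneously gives x_1 = 288/13, x_2 = 151/13.

x_1 = 288/13, x_2 = 151/13, maximum Z = 2044/13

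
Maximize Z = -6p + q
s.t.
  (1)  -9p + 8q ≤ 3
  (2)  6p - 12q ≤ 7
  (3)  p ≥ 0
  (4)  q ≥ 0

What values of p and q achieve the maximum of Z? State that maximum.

Corner points and Z = -6p + q:
  (0, 3/8) → Z = 3/8
  (7/6, 0) → Z = -7
  (0, 0) → Z = 0
The feasible region is unbounded (it extends along (2, 1), (8, 9)), but Z strictly decreases along every unbounded feasible direction, so there is no improving ray and the maximum is attained at a vertex.

p = 0, q = 3/8, maximum Z = 3/8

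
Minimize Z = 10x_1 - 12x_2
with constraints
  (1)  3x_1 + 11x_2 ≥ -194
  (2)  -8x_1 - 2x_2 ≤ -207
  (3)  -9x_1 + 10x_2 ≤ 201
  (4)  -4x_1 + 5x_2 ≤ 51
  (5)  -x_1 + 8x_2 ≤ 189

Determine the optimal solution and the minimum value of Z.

x_1 = 311/16, x_2 = 103/4, minimum Z = -917/8

The feasible region is unbounded (it extends along (11, -3), (8, 1)), but Z strictly increases along every unbounded feasible direction, so there is no improving ray and the minimum is attained at a vertex.

The binding constraints are -8x_1 - 2x_2 = -207 and -4x_1 + 5x_2 = 51.
Solving simultaneously gives x_1 = 311/16, x_2 = 103/4.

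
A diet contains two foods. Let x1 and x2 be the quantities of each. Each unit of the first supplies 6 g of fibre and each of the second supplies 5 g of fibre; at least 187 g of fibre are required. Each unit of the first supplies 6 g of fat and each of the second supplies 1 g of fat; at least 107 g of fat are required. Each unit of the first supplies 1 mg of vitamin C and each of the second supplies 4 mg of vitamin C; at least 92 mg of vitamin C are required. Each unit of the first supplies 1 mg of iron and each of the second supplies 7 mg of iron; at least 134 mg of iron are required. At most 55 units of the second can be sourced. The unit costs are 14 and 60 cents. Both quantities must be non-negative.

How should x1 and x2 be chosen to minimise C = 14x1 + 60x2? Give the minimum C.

Feasible corners and C = 14x1 + 60x2:
  (134, 0) → C = 1876
  (29/2, 20) → C = 1403
  (288/19, 365/19) → C = 25932/19
  (26/3, 55) → C = 10264/3
  (36, 14) → C = 1344
The feasible region is unbounded (it extends along (1, 0)), but C strictly increases along every unbounded feasible direction, so there is no improving ray and the minimum is attained at a vertex.

The binding constraints are x1 + 4x2 = 92 and x1 + 7x2 = 134.
Solving simultaneously gives x1 = 36, x2 = 14.

x1 = 36, x2 = 14, minimum C = 1344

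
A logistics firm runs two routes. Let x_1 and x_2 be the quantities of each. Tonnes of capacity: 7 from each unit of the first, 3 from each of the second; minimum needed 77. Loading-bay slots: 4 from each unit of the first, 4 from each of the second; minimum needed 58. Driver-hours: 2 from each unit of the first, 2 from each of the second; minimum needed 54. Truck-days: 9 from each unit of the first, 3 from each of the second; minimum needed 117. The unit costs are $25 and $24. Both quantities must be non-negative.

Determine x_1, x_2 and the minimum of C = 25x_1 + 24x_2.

x_1 = 6, x_2 = 21, minimum C = 654

The feasible region is unbounded (it extends along (0, 1), (1, 0)), but C strictly increases along every unbounded feasible direction, so there is no improving ray and the minimum is attained at a vertex.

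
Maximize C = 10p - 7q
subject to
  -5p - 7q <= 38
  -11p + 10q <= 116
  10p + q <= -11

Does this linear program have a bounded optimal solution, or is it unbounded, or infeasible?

bounded optimum

Vertices and C = 10p - 7q:
  (-1192/127, 162/127) → C = -13054/127
  (-3/5, -5) → C = 29
  (-226/111, 1039/111) → C = -9533/111
The feasible region has finitely many vertices and no improving ray; the maximum is 29 at (-3/5, -5).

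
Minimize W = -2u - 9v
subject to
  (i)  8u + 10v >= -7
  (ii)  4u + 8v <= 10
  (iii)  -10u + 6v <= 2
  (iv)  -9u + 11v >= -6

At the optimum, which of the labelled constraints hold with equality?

Corner points and W = -2u - 9v:
  (-31/74, -27/74) → W = 305/74
  (-17/178, -111/178) → W = 1033/178
  (11/26, 27/26) → W = -265/26
  (79/58, 33/58) → W = -455/58

The minimum is at (11/26, 27/26). Substituting into each constraint, equality holds for (ii) and (iii); the remaining constraints have slack.

(ii) and (iii)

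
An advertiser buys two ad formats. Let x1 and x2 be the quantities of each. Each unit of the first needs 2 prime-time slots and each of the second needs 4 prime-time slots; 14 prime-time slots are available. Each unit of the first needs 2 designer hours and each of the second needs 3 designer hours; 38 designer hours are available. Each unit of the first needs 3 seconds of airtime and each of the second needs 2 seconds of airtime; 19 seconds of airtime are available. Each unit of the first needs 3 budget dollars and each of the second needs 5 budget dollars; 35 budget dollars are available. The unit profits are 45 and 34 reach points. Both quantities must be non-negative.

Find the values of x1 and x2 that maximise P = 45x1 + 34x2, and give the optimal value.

x1 = 6, x2 = 1/2, maximum P = 287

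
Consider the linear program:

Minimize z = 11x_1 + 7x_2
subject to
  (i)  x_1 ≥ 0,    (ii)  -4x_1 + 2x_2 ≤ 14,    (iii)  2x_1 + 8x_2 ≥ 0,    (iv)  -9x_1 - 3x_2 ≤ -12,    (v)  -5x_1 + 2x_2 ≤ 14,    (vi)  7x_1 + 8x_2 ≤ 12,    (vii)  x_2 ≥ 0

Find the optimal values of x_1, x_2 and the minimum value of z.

x_1 = 4/3, x_2 = 0, minimum z = 44/3

Extreme points and z = 11x_1 + 7x_2:
  (20/17, 8/17) → z = 276/17
  (4/3, 0) → z = 44/3
  (12/7, 0) → z = 132/7

At the optimal vertex, -9x_1 - 3x_2 = -12 and x_2 = 0.
Solving simultaneously gives x_1 = 4/3, x_2 = 0.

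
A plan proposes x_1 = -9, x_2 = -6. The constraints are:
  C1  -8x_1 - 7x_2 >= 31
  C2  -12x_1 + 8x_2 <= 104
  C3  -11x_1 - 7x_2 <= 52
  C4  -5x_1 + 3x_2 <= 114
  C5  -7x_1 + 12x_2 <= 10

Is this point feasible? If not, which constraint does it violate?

not feasible — violates C3

Constraint C3: -11x_1 - 7x_2 = 141, which is not ≤ 52. All other constraints are satisfied.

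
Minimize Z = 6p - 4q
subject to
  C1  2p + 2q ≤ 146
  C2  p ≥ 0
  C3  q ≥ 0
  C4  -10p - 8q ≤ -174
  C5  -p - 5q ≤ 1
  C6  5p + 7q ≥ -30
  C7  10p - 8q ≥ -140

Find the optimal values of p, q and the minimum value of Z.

p = 17/10, q = 157/8, minimum Z = -683/10

Extreme points and Z = 6p - 4q:
  (73, 0) → Z = 438
  (74/3, 145/3) → Z = -136/3
  (87/5, 0) → Z = 522/5
  (17/10, 157/8) → Z = -683/10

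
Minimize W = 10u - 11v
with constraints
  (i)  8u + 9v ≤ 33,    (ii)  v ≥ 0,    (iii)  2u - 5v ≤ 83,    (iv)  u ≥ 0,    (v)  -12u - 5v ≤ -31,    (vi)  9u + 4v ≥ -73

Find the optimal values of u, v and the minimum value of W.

Feasible corners and W = 10u - 11v:
  (33/8, 0) → W = 165/4
  (57/34, 37/17) → W = -122/17
  (31/12, 0) → W = 155/6

u = 57/34, v = 37/17, minimum W = -122/17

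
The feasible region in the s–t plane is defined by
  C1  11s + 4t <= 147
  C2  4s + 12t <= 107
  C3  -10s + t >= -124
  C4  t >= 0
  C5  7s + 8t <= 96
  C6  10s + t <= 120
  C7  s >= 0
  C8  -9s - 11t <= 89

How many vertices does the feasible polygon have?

5

Intersecting each pair of boundary lines and keeping only the points that satisfy every inequality leaves:
  (74/13, 365/52)
  (0, 107/12)
  (12, 0)
  (0, 0)
  (864/73, 120/73)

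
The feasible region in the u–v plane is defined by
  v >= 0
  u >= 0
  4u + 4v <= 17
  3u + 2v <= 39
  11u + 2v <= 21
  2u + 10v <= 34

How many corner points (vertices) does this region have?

Intersecting each pair of boundary lines and keeping only the points that satisfy every inequality leaves:
  (0, 0)
  (21/11, 0)
  (0, 17/5)
  (25/18, 103/36)
  (17/16, 51/16)

5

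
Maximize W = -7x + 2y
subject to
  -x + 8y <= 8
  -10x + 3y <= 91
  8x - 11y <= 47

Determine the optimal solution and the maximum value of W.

Corner points and W = -7x + 2y:
  (-64/7, -1/7) → W = 446/7
  (464/53, 111/53) → W = -3026/53
  (-571/43, -599/43) → W = 2799/43

The optimum lies where -10x + 3y = 91 and 8x - 11y = 47.
Solving simultaneously gives x = -571/43, y = -599/43.

x = -571/43, y = -599/43, maximum W = 2799/43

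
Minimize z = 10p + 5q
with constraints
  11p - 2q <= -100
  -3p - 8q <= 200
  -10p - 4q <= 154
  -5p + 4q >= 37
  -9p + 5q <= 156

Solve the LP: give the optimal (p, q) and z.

p = -191/15, q = -20/3, minimum z = -482/3

Corner points and z = 10p + 5q:
  (-163/17, -93/34) → z = -3725/34
  (-188/37, 816/37) → z = 2200/37
  (-191/15, -20/3) → z = -482/3
  (-697/43, 87/43) → z = -6535/43

The binding constraints are -10p - 4q = 154 and -5p + 4q = 37.
Solving simultaneously gives p = -191/15, q = -20/3.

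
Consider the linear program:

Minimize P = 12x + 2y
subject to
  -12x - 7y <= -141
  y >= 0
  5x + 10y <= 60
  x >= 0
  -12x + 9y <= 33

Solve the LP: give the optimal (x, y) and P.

Feasible corners and P = 12x + 2y:
  (47/4, 0) → P = 141
  (198/17, 3/17) → P = 2382/17
  (12, 0) → P = 144

x = 198/17, y = 3/17, minimum P = 2382/17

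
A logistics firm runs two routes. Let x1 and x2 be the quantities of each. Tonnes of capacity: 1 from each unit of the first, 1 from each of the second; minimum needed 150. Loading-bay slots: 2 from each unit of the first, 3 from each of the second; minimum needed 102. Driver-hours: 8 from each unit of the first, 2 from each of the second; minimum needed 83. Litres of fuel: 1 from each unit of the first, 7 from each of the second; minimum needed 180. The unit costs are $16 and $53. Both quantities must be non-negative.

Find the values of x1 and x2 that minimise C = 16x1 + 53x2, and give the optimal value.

Vertices and C = 16x1 + 53x2:
  (0, 150) → C = 7950
  (180, 0) → C = 2880
  (145, 5) → C = 2585
The feasible region is unbounded (it extends along (0, 1), (1, 0)), but C strictly increases along every unbounded feasible direction, so there is no improving ray and the minimum is attained at a vertex.

At the optimal vertex, x1 + x2 = 150 and x1 + 7x2 = 180.
Solving simultaneously gives x1 = 145, x2 = 5.

x1 = 145, x2 = 5, minimum C = 2585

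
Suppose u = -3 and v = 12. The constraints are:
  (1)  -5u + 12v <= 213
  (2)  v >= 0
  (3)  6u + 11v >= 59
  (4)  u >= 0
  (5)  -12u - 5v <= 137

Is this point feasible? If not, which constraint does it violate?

Constraint (4): u = -3, which is not ≥ 0. All other constraints are satisfied.

not feasible — violates (4)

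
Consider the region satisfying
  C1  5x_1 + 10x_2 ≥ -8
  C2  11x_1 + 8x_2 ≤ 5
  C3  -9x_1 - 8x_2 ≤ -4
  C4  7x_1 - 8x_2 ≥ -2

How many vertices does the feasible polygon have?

3

Pairwise boundary intersections that survive every other constraint:
  (1/2, -1/16)
  (1/6, 19/48)
  (1/8, 23/64)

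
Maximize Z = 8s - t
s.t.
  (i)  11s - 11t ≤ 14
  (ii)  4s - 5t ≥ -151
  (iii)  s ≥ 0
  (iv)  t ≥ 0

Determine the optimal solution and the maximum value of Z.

s = 1731/11, t = 1717/11, maximum Z = 12131/11

Extreme points and Z = 8s - t:
  (1731/11, 1717/11) → Z = 12131/11
  (14/11, 0) → Z = 112/11
  (0, 151/5) → Z = -151/5
  (0, 0) → Z = 0

The binding constraints are 11s - 11t = 14 and 4s - 5t = -151.
Solving simultaneously gives s = 1731/11, t = 1717/11.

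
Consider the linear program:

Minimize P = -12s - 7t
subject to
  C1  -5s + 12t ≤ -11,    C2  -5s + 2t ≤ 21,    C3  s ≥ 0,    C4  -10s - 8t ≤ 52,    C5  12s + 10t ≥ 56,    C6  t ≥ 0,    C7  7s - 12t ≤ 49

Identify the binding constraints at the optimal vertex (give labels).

Extreme points and P = -12s - 7t:
  (391/97, 74/97) → P = -5210/97
  (19, 7) → P = -277
  (14/3, 0) → P = -56
  (7, 0) → P = -84

The minimum is at (19, 7). Substituting into each constraint, equality holds for C1 and C7; the remaining constraints have slack.

C1 and C7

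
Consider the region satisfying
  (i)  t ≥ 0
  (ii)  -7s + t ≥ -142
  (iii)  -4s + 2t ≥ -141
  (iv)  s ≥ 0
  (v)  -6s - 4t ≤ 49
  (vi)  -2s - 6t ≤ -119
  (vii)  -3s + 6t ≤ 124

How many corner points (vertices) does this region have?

The feasible vertices (each the meet of two boundaries and inside every other half-plane) are:
  (971/44, 549/44)
  (976/39, 1294/39)
  (0, 119/6)
  (0, 62/3)

4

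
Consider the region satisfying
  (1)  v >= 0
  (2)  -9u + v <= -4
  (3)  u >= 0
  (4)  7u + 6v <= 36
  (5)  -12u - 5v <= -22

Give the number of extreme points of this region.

4

Of the 10 pairwise boundary intersections, those satisfying every inequality are:
  (36/7, 0)
  (11/6, 0)
  (60/61, 296/61)
  (14/19, 50/19)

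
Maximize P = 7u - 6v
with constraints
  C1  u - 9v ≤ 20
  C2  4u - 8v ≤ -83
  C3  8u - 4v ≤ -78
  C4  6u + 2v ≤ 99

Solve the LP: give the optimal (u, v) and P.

Corner points and P = 7u - 6v:
  (-907/28, -163/28) → P = -5371/28
  (-73/12, 22/3) → P = -1039/12
  (6, 63/2) → P = -147
The feasible region is unbounded (it extends along (-9, -1), (-1, 3)), but P strictly decreases along every unbounded feasible direction, so there is no improving ray and the maximum is attained at a vertex.

At the optimal vertex, 4u - 8v = -83 and 8u - 4v = -78.
Solving simultaneously gives u = -73/12, v = 22/3.

u = -73/12, v = 22/3, maximum P = -1039/12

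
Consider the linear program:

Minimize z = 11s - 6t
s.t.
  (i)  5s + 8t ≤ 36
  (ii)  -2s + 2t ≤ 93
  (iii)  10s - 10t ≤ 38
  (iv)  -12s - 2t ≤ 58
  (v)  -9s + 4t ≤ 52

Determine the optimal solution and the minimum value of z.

Extreme points and z = 11s - 6t:
  (332/65, 17/13) → z = 3142/65
  (-68/23, 146/23) → z = -1624/23
  (-18/5, -37/5) → z = 24/5
  (-56/11, 17/11) → z = -718/11

s = -68/23, t = 146/23, minimum z = -1624/23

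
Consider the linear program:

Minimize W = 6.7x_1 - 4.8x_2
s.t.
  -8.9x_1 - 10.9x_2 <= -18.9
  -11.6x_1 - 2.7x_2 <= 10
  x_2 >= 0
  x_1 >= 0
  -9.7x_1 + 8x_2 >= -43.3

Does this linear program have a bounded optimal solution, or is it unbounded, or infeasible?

unbounded

From the feasible point (189/89, 0), moving in the direction (0, 1) keeps every constraint satisfied while W decreases without bound.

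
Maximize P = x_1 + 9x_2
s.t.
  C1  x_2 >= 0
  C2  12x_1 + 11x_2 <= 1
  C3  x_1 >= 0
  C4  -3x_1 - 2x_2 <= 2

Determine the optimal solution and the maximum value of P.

The optimum lies where 12x_1 + 11x_2 = 1 and x_1 = 0.
Solving simultaneously gives x_1 = 0, x_2 = 1/11.

x_1 = 0, x_2 = 1/11, maximum P = 9/11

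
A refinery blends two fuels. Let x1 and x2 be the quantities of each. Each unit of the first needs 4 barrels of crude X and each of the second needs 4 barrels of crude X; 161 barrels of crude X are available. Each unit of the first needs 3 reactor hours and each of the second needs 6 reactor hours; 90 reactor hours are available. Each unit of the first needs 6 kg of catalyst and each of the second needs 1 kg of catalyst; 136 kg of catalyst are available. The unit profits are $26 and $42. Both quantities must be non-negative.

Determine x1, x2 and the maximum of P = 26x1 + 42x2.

x1 = 22, x2 = 4, maximum P = 740

Extreme points and P = 26x1 + 42x2:
  (0, 0) → P = 0
  (0, 15) → P = 630
  (68/3, 0) → P = 1768/3
  (22, 4) → P = 740

The optimum lies where 3x1 + 6x2 = 90 and 6x1 + x2 = 136.
Solving simultaneously gives x1 = 22, x2 = 4.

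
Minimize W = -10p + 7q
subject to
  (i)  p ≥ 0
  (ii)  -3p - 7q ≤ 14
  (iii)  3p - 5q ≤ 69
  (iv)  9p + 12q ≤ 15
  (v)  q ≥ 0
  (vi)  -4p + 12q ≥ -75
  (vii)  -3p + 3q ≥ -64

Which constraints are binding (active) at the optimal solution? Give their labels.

Vertices and W = -10p + 7q:
  (0, 5/4) → W = 35/4
  (0, 0) → W = 0
  (5/3, 0) → W = -50/3

The minimum is at (5/3, 0). Substituting into each constraint, equality holds for (iv) and (v); the remaining constraints have slack.

(iv) and (v)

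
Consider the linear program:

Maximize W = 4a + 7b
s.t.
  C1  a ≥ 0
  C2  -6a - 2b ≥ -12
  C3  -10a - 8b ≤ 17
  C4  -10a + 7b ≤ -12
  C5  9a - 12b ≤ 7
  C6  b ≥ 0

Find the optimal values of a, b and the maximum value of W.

a = 54/31, b = 24/31, maximum W = 384/31

Corner points and W = 4a + 7b:
  (54/31, 24/31) → W = 384/31
  (79/45, 11/15) → W = 547/45
  (5/3, 2/3) → W = 34/3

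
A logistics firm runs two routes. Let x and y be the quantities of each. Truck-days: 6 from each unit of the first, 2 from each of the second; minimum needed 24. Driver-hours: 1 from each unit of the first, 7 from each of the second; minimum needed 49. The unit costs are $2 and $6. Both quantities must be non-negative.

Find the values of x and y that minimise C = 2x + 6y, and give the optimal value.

x = 7/4, y = 27/4, minimum C = 44

Corner points and C = 2x + 6y:
  (0, 12) → C = 72
  (49, 0) → C = 98
  (7/4, 27/4) → C = 44
The feasible region is unbounded (it extends along (0, 1), (1, 0)), but C strictly increases along every unbounded feasible direction, so there is no improving ray and the minimum is attained at a vertex.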